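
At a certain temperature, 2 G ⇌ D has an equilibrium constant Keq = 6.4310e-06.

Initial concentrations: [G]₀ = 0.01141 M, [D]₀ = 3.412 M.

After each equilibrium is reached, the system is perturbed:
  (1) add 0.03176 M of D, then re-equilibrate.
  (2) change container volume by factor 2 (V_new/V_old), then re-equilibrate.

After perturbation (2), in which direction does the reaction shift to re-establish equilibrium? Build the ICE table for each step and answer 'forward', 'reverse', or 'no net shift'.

Q₀ = 2.6208e+04 vs Keq = 6.4310e-06 ⇒ Q>K, reverse
Step 1:
                    G           D
  I           0.01141       3.412
  C             6.823      -3.412
  E             6.835  3.0042e-04
  solve Keq expr → x = -3.412; check Q = 6.4310e-06
Then add 0.03176 M of D.
Step 2:
                    G           D
  I             6.835     0.03206
  C           0.06351    -0.03175
  E             6.898  3.0603e-04
  solve Keq expr → x = -0.03175; check Q = 6.4310e-06
Then change container volume by factor 2 (V_new/V_old).
Step 3:
                    G           D
  I             3.449  1.5302e-04
  C        1.5300e-04 -7.6501e-05
  E             3.449  7.6514e-05
  solve Keq expr → x = -7.6501e-05; check Q = 6.4310e-06

Direction: reverse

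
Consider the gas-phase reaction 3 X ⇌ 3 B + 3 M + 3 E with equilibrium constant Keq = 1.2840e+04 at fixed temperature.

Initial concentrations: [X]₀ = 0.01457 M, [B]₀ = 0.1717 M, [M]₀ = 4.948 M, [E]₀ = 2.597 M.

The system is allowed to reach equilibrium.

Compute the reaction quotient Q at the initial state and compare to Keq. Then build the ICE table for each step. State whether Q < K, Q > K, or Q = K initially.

Q₀ = 3.4725e+06; Q > K (proceeds reverse)

Q₀ = 3.4725e+06 vs Keq = 1.2840e+04 ⇒ Q>K, reverse
Step 1:
                  X         B         M         E
  init      0.01457    0.1717     4.948     2.597
  Δ         0.05017  -0.05017  -0.05017  -0.05017
  eq        0.06474    0.1215     4.898     2.547
  solve Keq expr → x = -0.01672; check Q = 1.2840e+04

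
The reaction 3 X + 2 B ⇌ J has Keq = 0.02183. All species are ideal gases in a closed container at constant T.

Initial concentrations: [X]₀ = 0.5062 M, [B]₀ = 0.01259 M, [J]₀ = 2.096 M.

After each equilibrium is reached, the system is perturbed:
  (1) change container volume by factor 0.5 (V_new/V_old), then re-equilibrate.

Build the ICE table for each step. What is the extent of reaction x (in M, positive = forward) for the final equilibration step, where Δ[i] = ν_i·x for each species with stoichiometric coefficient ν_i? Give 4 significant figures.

x = 0.7019 M

Q₀ = 1.0195e+05 vs Keq = 0.02183 ⇒ Q>K, reverse
Step 1:
                   X          B          J
  Initial     0.5062    0.01259      2.096
  Change       2.366      1.577    -0.7886
  Equil        2.872       1.59      1.307
  solve Keq expr → x = -0.7886; check Q = 0.02183
Then change container volume by factor 0.5 (V_new/V_old).
Step 2:
                   X          B          J
  Initial      5.744       3.18      2.615
  Change      -2.106     -1.404     0.7019
  Equil        3.639      1.776      3.317
  solve Keq expr → x = 0.7019; check Q = 0.02183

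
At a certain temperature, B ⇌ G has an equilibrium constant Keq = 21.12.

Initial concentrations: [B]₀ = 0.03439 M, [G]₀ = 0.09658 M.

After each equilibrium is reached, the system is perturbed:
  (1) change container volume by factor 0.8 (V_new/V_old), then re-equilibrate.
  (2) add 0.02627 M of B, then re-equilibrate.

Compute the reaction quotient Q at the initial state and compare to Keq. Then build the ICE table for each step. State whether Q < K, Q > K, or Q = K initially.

Q₀ = 2.808 vs Keq = 21.12 ⇒ Q<K, forward
Step 1:
                   B          G
  Initial    0.03439    0.09658
  Change    -0.02847    0.02847
  Equil     0.005921      0.125
  solve Keq expr → x = 0.02847; check Q = 21.12
Then change container volume by factor 0.8 (V_new/V_old).
Step 2:
                   B          G
  Initial   0.007401     0.1563
  Change           0          0
  Equil     0.007401     0.1563
  solve Keq expr → x = 0; check Q = 21.12
Then add 0.02627 M of B.
Step 3:
                   B          G
  Initial    0.03367     0.1563
  Change    -0.02508    0.02508
  Equil     0.008589     0.1814
  solve Keq expr → x = 0.02508; check Q = 21.12

Q₀ = 2.808; Q < K (proceeds forward)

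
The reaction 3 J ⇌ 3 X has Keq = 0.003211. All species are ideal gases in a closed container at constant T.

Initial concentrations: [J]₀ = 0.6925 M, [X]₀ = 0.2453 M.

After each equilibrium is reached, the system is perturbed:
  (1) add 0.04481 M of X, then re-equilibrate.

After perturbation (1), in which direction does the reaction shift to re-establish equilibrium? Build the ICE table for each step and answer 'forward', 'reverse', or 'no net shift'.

Q₀ = 0.04445 vs Keq = 0.003211 ⇒ Q>K, reverse
Step 1:
                  J         X
  I          0.6925    0.2453
  C          0.1247   -0.1247
  E          0.8172    0.1206
  solve Keq expr → x = -0.04158; check Q = 0.003211
Then add 0.04481 M of X.
Step 2:
                  J         X
  I          0.8172    0.1654
  C         0.03905  -0.03905
  E          0.8563    0.1263
  solve Keq expr → x = -0.01302; check Q = 0.003211

Direction: reverse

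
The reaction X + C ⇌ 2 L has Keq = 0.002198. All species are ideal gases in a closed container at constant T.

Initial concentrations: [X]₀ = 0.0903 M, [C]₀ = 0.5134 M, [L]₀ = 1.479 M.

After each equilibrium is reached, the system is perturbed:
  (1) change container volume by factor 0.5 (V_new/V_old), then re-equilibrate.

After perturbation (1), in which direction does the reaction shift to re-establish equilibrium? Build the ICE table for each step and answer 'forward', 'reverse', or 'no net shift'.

Direction: no net shift

Q₀ = 47.18 vs Keq = 0.002198 ⇒ Q>K, reverse
Step 1:
                    X           C           L
  Initial      0.0903      0.5134       1.479
  Change       0.7162      0.7162      -1.432
  Equil        0.8065        1.23     0.04669
  solve Keq expr → x = -0.7162; check Q = 0.002198
Then change container volume by factor 0.5 (V_new/V_old).
Step 2:
                    X           C           L
  Initial       1.613       2.459     0.09337
  Change            0           0           0
  Equil         1.613       2.459     0.09337
  solve Keq expr → x = 0; check Q = 0.002198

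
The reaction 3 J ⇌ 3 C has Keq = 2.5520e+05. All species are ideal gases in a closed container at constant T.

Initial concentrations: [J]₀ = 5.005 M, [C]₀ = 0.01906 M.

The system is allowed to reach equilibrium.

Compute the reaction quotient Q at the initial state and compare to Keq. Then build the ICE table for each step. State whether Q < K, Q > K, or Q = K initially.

Q₀ = 5.5228e-08; Q < K (proceeds forward)

Q₀ = 5.5228e-08 vs Keq = 2.5520e+05 ⇒ Q<K, forward
Step 1:
                   J          C
  Initial      5.005    0.01906
  Change      -4.927      4.927
  Equil      0.07798      4.946
  solve Keq expr → x = 1.642; check Q = 2.5520e+05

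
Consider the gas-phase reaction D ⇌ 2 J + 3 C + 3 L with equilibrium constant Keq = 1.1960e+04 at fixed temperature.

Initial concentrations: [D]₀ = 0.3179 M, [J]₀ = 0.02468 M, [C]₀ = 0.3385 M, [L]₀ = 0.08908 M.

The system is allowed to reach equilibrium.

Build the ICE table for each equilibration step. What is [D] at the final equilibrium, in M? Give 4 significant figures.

[D]_eq = 8.9067e-05 M

Q₀ = 5.2531e-08 vs Keq = 1.1960e+04 ⇒ Q<K, forward
Step 1:
                   D          J          C          L
  I           0.3179    0.02468     0.3385    0.08908
  C          -0.3178     0.6356     0.9534     0.9534
  E       8.9067e-05     0.6603      1.292      1.043
  solve Keq expr → x = 0.3178; check Q = 1.1960e+04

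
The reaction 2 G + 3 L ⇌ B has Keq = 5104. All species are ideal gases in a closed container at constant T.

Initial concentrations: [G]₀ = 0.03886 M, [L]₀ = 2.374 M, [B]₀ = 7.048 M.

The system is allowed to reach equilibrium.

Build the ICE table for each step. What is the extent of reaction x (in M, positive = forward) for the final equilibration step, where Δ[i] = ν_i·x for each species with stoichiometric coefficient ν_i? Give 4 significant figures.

Q₀ = 348.8 vs Keq = 5104 ⇒ Q<K, forward
Step 1:
                    G           L           B
  init        0.03886       2.374       7.048
  Δ          -0.02841    -0.04262     0.01421
  eq          0.01045       2.331       7.062
  solve Keq expr → x = 0.01421; check Q = 5104

x = 0.01421 M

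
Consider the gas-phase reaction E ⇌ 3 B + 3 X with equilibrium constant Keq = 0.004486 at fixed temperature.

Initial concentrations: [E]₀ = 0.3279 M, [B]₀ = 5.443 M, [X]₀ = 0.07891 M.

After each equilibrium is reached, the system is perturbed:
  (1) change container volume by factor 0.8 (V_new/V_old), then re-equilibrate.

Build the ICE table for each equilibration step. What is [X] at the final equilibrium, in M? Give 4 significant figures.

Q₀ = 0.2416 vs Keq = 0.004486 ⇒ Q>K, reverse
Step 1:
                   E          B          X
  init        0.3279      5.443    0.07891
  Δ          0.01913   -0.05739   -0.05739
  eq           0.347      5.386    0.02152
  solve Keq expr → x = -0.01913; check Q = 0.004486
Then change container volume by factor 0.8 (V_new/V_old).
Step 2:
                   E          B          X
  init        0.4338      6.732     0.0269
  Δ         0.002764  -0.008292  -0.008292
  eq          0.4366      6.724    0.01861
  solve Keq expr → x = -0.002764; check Q = 0.004486

[X]_eq = 0.01861 M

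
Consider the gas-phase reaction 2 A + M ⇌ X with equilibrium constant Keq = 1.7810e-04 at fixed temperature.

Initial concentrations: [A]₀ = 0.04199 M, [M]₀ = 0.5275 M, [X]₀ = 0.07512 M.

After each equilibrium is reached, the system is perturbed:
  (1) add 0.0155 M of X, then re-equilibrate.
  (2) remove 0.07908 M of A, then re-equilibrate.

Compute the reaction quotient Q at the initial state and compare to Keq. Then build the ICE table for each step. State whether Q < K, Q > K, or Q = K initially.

Q₀ = 80.77; Q > K (proceeds reverse)

Q₀ = 80.77 vs Keq = 1.7810e-04 ⇒ Q>K, reverse
Step 1:
                   A          M          X
  I          0.04199     0.5275    0.07512
  C           0.1502    0.07512   -0.07512
  E           0.1922     0.6026 3.9656e-06
  solve Keq expr → x = -0.07512; check Q = 1.7810e-04
Then add 0.0155 M of X.
Step 2:
                   A          M          X
  I           0.1922     0.6026     0.0155
  C            0.031     0.0155    -0.0155
  E           0.2232     0.6181 5.4852e-06
  solve Keq expr → x = -0.0155; check Q = 1.7810e-04
Then remove 0.07908 M of A.
Step 3:
                   A          M          X
  I           0.1441     0.6181 5.4852e-06
  C       6.3957e-06 3.1979e-06 -3.1979e-06
  E           0.1441     0.6181 2.2874e-06
  solve Keq expr → x = -3.1979e-06; check Q = 1.7810e-04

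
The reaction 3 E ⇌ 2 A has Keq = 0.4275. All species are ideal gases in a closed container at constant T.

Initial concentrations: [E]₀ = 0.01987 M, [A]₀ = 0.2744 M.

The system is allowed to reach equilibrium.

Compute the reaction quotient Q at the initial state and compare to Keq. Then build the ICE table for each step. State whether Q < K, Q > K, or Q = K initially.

Q₀ = 9598 vs Keq = 0.4275 ⇒ Q>K, reverse
Step 1:
                  E         A
  I         0.01987    0.2744
  C          0.2636   -0.1757
  E          0.2835   0.09867
  solve Keq expr → x = -0.08786; check Q = 0.4275

Q₀ = 9598; Q > K (proceeds reverse)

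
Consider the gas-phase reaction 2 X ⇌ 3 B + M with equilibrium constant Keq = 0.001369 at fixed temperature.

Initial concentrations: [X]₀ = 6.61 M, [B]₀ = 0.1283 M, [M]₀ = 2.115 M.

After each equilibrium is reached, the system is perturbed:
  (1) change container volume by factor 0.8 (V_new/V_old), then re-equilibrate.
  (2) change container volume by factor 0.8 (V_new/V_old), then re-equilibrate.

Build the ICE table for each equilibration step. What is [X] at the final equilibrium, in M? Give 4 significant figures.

[X]_eq = 10.23 M

Q₀ = 1.0223e-04 vs Keq = 0.001369 ⇒ Q<K, forward
Step 1:
                   X          B          M
  init          6.61     0.1283      2.115
  Δ          -0.1135     0.1702    0.05674
  eq           6.497     0.2985      2.172
  solve Keq expr → x = 0.05674; check Q = 0.001369
Then change container volume by factor 0.8 (V_new/V_old).
Step 2:
                   X          B          M
  init         8.121     0.3732      2.715
  Δ          0.03336   -0.05004   -0.01668
  eq           8.154     0.3231      2.698
  solve Keq expr → x = -0.01668; check Q = 0.001369
Then change container volume by factor 0.8 (V_new/V_old).
Step 3:
                   X          B          M
  init         10.19     0.4039      3.372
  Δ          0.03625   -0.05438   -0.01813
  eq           10.23     0.3495      3.354
  solve Keq expr → x = -0.01813; check Q = 0.001369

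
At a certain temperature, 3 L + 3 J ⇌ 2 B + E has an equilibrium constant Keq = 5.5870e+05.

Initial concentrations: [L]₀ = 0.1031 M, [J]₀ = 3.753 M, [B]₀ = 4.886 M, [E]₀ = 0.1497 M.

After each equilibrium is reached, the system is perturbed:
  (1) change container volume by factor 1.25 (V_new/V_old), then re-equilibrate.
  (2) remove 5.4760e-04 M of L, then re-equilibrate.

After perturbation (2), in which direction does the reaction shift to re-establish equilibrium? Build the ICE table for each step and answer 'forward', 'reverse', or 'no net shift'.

Q₀ = 61.69 vs Keq = 5.5870e+05 ⇒ Q<K, forward
Step 1:
                    L           J           B           E
  I            0.1031       3.753       4.886      0.1497
  C          -0.09763    -0.09763     0.06509     0.03254
  E           0.00547       3.655       4.951      0.1822
  solve Keq expr → x = 0.03254; check Q = 5.5870e+05
Then change container volume by factor 1.25 (V_new/V_old).
Step 2:
                    L           J           B           E
  I          0.004376       2.924       3.961      0.1458
  C          0.001087    0.001087 -7.2458e-04 -3.6229e-04
  E          0.005463       2.925        3.96      0.1454
  solve Keq expr → x = -3.6229e-04; check Q = 5.5870e+05
Then remove 5.4760e-04 M of L.
Step 3:
                    L           J           B           E
  I          0.004916       2.925        3.96      0.1454
  C        5.4398e-04  5.4398e-04 -3.6265e-04 -1.8133e-04
  E           0.00546       2.926        3.96      0.1453
  solve Keq expr → x = -1.8133e-04; check Q = 5.5870e+05

Direction: reverse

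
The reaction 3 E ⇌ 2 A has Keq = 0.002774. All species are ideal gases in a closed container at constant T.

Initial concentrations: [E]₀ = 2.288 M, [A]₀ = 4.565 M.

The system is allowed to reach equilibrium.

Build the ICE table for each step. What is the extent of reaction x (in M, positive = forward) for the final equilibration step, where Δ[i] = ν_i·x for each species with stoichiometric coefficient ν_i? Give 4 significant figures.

x = -1.741 M

Q₀ = 1.74 vs Keq = 0.002774 ⇒ Q>K, reverse
Step 1:
                  E         A
  init        2.288     4.565
  Δ           5.222    -3.481
  eq           7.51     1.084
  solve Keq expr → x = -1.741; check Q = 0.002774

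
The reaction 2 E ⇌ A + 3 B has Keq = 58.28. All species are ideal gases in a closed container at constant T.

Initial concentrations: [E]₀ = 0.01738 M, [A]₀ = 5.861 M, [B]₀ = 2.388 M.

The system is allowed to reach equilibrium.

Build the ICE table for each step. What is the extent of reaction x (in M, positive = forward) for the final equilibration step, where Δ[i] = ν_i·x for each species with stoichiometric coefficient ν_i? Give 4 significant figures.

Q₀ = 2.6423e+05 vs Keq = 58.28 ⇒ Q>K, reverse
Step 1:
                  E         A         B
  init      0.01738     5.861     2.388
  Δ          0.5699   -0.2849   -0.8548
  eq         0.5872     5.576     1.533
  solve Keq expr → x = -0.2849; check Q = 58.28

x = -0.2849 M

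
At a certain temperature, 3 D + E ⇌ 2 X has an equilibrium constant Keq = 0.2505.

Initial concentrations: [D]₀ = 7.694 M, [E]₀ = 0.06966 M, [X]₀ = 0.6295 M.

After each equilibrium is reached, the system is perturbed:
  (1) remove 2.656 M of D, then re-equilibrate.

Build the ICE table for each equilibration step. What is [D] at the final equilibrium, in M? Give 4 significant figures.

Q₀ = 0.01249 vs Keq = 0.2505 ⇒ Q<K, forward
Step 1:
                  D         E         X
  init        7.694   0.06966    0.6295
  Δ         -0.1927  -0.06423    0.1285
  eq          7.501  0.005433     0.758
  solve Keq expr → x = 0.06423; check Q = 0.2505
Then remove 2.656 M of D.
Step 2:
                  D         E         X
  init        4.845  0.005433     0.758
  Δ         0.03879   0.01293  -0.02586
  eq          4.884   0.01836    0.7321
  solve Keq expr → x = -0.01293; check Q = 0.2505

[D]_eq = 4.884 M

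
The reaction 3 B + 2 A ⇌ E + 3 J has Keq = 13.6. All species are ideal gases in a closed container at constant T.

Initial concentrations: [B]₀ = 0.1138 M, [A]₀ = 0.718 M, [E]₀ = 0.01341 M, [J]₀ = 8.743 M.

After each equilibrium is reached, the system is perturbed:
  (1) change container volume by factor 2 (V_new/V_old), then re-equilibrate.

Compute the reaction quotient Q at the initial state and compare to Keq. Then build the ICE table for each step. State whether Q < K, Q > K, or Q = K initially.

Q₀ = 1.1796e+04 vs Keq = 13.6 ⇒ Q>K, reverse
Step 1:
                   B          A          E          J
  init        0.1138      0.718    0.01341      8.743
  Δ           0.0401    0.02674   -0.01337    -0.0401
  eq          0.1539     0.7447 4.1717e-05      8.703
  solve Keq expr → x = -0.01337; check Q = 13.6
Then change container volume by factor 2 (V_new/V_old).
Step 2:
                   B          A          E          J
  init       0.07695     0.3724 2.0858e-05      4.351
  Δ       3.1245e-05 2.0830e-05 -1.0415e-05 -3.1245e-05
  eq         0.07698     0.3724 1.0443e-05      4.351
  solve Keq expr → x = -1.0415e-05; check Q = 13.6

Q₀ = 1.1796e+04; Q > K (proceeds reverse)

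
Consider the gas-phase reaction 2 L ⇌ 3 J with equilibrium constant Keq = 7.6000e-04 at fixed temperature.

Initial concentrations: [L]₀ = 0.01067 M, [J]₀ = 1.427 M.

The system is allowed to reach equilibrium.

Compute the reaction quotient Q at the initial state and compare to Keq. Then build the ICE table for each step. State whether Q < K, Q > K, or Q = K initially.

Q₀ = 2.5524e+04 vs Keq = 7.6000e-04 ⇒ Q>K, reverse
Step 1:
                   L          J
  Initial    0.01067      1.427
  Change      0.8944     -1.342
  Equil       0.9051    0.08539
  solve Keq expr → x = -0.4472; check Q = 7.6000e-04

Q₀ = 2.5524e+04; Q > K (proceeds reverse)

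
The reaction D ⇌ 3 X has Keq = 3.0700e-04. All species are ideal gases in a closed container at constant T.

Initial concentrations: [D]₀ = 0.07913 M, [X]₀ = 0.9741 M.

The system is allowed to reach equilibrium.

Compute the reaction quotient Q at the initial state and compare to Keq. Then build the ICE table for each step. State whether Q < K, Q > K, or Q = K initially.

Q₀ = 11.68; Q > K (proceeds reverse)

Q₀ = 11.68 vs Keq = 3.0700e-04 ⇒ Q>K, reverse
Step 1:
                    D           X
  Initial     0.07913      0.9741
  Change       0.3083     -0.9249
  Equil        0.3874     0.04918
  solve Keq expr → x = -0.3083; check Q = 3.0700e-04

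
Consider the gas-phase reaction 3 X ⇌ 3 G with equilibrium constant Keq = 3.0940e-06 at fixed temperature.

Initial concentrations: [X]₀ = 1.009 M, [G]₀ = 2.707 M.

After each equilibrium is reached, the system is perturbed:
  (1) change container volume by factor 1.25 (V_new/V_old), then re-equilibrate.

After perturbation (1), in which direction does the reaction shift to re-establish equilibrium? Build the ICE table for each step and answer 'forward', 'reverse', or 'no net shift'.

Direction: no net shift

Q₀ = 19.31 vs Keq = 3.0940e-06 ⇒ Q>K, reverse
Step 1:
                   X          G
  Initial      1.009      2.707
  Change       2.654     -2.654
  Equil        3.663    0.05337
  solve Keq expr → x = -0.8845; check Q = 3.0940e-06
Then change container volume by factor 1.25 (V_new/V_old).
Step 2:
                   X          G
  Initial       2.93     0.0427
  Change           0          0
  Equil         2.93     0.0427
  solve Keq expr → x = 0; check Q = 3.0940e-06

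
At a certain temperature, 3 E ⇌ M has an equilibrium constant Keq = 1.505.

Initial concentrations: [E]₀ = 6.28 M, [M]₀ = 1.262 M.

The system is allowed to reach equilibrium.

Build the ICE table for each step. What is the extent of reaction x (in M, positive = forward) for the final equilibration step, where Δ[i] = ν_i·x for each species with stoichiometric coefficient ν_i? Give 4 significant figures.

Q₀ = 0.005095 vs Keq = 1.505 ⇒ Q<K, forward
Step 1:
                  E         M
  init         6.28     1.262
  Δ           -5.03     1.677
  eq           1.25     2.939
  solve Keq expr → x = 1.677; check Q = 1.505

x = 1.677 M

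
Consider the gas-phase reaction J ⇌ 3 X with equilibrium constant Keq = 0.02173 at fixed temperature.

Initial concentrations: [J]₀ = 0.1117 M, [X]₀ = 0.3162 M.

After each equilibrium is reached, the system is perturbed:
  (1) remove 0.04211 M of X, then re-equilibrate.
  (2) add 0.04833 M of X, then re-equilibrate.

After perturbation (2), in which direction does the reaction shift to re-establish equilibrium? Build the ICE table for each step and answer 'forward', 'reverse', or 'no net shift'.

Direction: reverse

Q₀ = 0.283 vs Keq = 0.02173 ⇒ Q>K, reverse
Step 1:
                    J           X
  init         0.1117      0.3162
  Δ           0.05428     -0.1628
  eq            0.166      0.1534
  solve Keq expr → x = -0.05428; check Q = 0.02173
Then remove 0.04211 M of X.
Step 2:
                    J           X
  init          0.166      0.1112
  Δ           -0.0127     0.03809
  eq           0.1533      0.1493
  solve Keq expr → x = 0.0127; check Q = 0.02173
Then add 0.04833 M of X.
Step 3:
                    J           X
  init         0.1533      0.1977
  Δ           0.01458    -0.04374
  eq           0.1679      0.1539
  solve Keq expr → x = -0.01458; check Q = 0.02173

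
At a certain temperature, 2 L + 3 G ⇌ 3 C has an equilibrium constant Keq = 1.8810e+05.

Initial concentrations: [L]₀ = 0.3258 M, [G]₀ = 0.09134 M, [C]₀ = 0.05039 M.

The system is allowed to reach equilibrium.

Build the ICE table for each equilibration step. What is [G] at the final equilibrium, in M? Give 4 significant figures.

[G]_eq = 0.005701 M

Q₀ = 1.582 vs Keq = 1.8810e+05 ⇒ Q<K, forward
Step 1:
                  L         G         C
  init       0.3258   0.09134   0.05039
  Δ        -0.05709  -0.08564   0.08564
  eq         0.2687  0.005701     0.136
  solve Keq expr → x = 0.02855; check Q = 1.8810e+05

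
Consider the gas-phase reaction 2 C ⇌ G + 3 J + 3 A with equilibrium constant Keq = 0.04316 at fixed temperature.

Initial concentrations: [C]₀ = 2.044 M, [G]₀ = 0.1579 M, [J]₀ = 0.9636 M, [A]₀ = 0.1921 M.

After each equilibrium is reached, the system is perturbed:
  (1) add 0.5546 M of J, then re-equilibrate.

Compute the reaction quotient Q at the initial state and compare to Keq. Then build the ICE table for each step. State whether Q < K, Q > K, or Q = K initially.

Q₀ = 2.3971e-04 vs Keq = 0.04316 ⇒ Q<K, forward
Step 1:
                   C          G          J          A
  I            2.044     0.1579     0.9636     0.1921
  C          -0.2582     0.1291     0.3873     0.3873
  E            1.786      0.287      1.351     0.5794
  solve Keq expr → x = 0.1291; check Q = 0.04316
Then add 0.5546 M of J.
Step 2:
                   C          G          J          A
  I            1.786      0.287      1.906     0.5794
  C          0.07365   -0.03682    -0.1105    -0.1105
  E            1.859     0.2502      1.795     0.4689
  solve Keq expr → x = -0.03682; check Q = 0.04316

Q₀ = 2.3971e-04; Q < K (proceeds forward)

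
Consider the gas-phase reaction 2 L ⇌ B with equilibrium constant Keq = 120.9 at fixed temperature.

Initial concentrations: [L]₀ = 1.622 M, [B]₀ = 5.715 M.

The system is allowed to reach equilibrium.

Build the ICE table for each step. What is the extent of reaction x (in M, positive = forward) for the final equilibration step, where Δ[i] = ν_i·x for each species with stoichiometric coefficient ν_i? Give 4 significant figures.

Q₀ = 2.172 vs Keq = 120.9 ⇒ Q<K, forward
Step 1:
                    L           B
  I             1.622       5.715
  C            -1.392      0.6959
  E            0.2303       6.411
  solve Keq expr → x = 0.6959; check Q = 120.9

x = 0.6959 M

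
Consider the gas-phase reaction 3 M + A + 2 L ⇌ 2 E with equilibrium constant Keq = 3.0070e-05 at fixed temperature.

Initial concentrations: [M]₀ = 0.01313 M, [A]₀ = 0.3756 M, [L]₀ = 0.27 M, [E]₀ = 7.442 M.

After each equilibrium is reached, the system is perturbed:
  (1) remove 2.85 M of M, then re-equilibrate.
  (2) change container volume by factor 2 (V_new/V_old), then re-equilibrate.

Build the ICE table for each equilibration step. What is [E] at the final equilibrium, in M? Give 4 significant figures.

Q₀ = 8.9358e+08 vs Keq = 3.0070e-05 ⇒ Q>K, reverse
Step 1:
                    M           A           L           E
  I           0.01313      0.3756        0.27       7.442
  C             8.778       2.926       5.852      -5.852
  E             8.791       3.302       6.122        1.59
  solve Keq expr → x = -2.926; check Q = 3.0070e-05
Then remove 2.85 M of M.
Step 2:
                    M           A           L           E
  I             5.941       3.302       6.122        1.59
  C            0.6643      0.2214      0.4429     -0.4429
  E             6.605       3.523       6.565       1.147
  solve Keq expr → x = -0.2214; check Q = 3.0070e-05
Then change container volume by factor 2 (V_new/V_old).
Step 3:
                    M           A           L           E
  I             3.303       1.762       3.282      0.5736
  C            0.5449      0.1816      0.3632     -0.3632
  E             3.848       1.943       3.646      0.2103
  solve Keq expr → x = -0.1816; check Q = 3.0070e-05

[E]_eq = 0.2103 M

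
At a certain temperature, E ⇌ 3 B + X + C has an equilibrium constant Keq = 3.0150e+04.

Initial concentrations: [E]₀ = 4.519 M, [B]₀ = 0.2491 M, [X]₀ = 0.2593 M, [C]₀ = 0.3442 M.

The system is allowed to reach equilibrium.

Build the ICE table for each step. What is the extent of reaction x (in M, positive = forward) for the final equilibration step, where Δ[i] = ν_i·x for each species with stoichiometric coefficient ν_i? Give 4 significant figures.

Q₀ = 3.0528e-04 vs Keq = 3.0150e+04 ⇒ Q<K, forward
Step 1:
                    E           B           X           C
  init          4.519      0.2491      0.2593      0.3442
  Δ            -3.721       11.16       3.721       3.721
  eq           0.7978       11.41        3.98       4.065
  solve Keq expr → x = 3.721; check Q = 3.0150e+04

x = 3.721 M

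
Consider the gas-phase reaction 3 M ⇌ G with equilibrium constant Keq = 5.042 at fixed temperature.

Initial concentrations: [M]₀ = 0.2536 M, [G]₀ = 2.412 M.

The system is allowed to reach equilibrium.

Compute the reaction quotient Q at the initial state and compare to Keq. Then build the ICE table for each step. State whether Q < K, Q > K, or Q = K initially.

Q₀ = 147.9; Q > K (proceeds reverse)

Q₀ = 147.9 vs Keq = 5.042 ⇒ Q>K, reverse
Step 1:
                    M           G
  init         0.2536       2.412
  Δ            0.5097     -0.1699
  eq           0.7633       2.242
  solve Keq expr → x = -0.1699; check Q = 5.042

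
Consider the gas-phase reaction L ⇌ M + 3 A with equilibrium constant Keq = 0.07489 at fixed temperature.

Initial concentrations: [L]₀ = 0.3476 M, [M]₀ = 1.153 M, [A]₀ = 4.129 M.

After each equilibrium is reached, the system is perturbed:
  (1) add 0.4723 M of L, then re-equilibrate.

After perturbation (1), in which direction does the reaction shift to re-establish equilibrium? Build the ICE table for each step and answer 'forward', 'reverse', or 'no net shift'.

Q₀ = 233.5 vs Keq = 0.07489 ⇒ Q>K, reverse
Step 1:
                  L         M         A
  Initial    0.3476     1.153     4.129
  Change      1.046    -1.046    -3.138
  Equil       1.393    0.1071    0.9913
  solve Keq expr → x = -1.046; check Q = 0.07489
Then add 0.4723 M of L.
Step 2:
                  L         M         A
  Initial     1.866    0.1071    0.9913
  Change   -0.01613   0.01613   0.04838
  Equil        1.85    0.1232      1.04
  solve Keq expr → x = 0.01613; check Q = 0.07489

Direction: forward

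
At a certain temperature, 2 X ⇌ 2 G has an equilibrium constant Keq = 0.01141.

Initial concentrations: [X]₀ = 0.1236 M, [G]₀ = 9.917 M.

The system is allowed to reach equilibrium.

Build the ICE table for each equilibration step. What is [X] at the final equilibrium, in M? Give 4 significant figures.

[X]_eq = 9.072 M

Q₀ = 6438 vs Keq = 0.01141 ⇒ Q>K, reverse
Step 1:
                    X           G
  Initial      0.1236       9.917
  Change        8.948      -8.948
  Equil         9.072       0.969
  solve Keq expr → x = -4.474; check Q = 0.01141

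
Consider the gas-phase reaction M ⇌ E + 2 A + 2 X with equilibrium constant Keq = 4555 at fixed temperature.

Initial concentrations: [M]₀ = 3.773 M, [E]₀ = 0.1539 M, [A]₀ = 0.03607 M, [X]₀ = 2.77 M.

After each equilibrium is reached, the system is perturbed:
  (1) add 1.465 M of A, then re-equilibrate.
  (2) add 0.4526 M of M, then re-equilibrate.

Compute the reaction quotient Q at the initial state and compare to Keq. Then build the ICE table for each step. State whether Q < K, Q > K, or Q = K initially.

Q₀ = 4.0720e-04; Q < K (proceeds forward)

Q₀ = 4.0720e-04 vs Keq = 4555 ⇒ Q<K, forward
Step 1:
                  M         E         A         X
  init        3.773    0.1539   0.03607      2.77
  Δ          -2.643     2.643     5.287     5.287
  eq           1.13     2.797     5.323     8.057
  solve Keq expr → x = 2.643; check Q = 4555
Then add 1.465 M of A.
Step 2:
                  M         E         A         X
  init         1.13     2.797     6.788     8.057
  Δ          0.2113   -0.2113   -0.4225   -0.4225
  eq          1.341     2.586     6.365     7.634
  solve Keq expr → x = -0.2113; check Q = 4555
Then add 0.4526 M of M.
Step 3:
                  M         E         A         X
  init        1.793     2.586     6.365     7.634
  Δ         -0.1394    0.1394    0.2788    0.2788
  eq          1.654     2.725     6.644     7.913
  solve Keq expr → x = 0.1394; check Q = 4555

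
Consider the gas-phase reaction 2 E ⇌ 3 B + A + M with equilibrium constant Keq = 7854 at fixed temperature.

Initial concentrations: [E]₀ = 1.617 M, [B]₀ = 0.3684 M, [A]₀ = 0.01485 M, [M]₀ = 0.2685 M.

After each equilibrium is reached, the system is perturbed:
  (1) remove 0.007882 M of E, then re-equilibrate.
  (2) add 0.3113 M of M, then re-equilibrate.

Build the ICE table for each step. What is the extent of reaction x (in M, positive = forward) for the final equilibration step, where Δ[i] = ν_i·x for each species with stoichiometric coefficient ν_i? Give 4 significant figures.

x = -0.002988 M

Q₀ = 7.6245e-05 vs Keq = 7854 ⇒ Q<K, forward
Step 1:
                    E           B           A           M
  init          1.617      0.3684     0.01485      0.2685
  Δ             -1.57       2.356      0.7852      0.7852
  eq          0.04658       2.724      0.8001       1.054
  solve Keq expr → x = 0.7852; check Q = 7854
Then remove 0.007882 M of E.
Step 2:
                    E           B           A           M
  init         0.0387       2.724      0.8001       1.054
  Δ          0.007409    -0.01111   -0.003704   -0.003704
  eq          0.04611       2.713      0.7964        1.05
  solve Keq expr → x = -0.003704; check Q = 7854
Then add 0.3113 M of M.
Step 3:
                    E           B           A           M
  init        0.04611       2.713      0.7964       1.361
  Δ          0.005976   -0.008964   -0.002988   -0.002988
  eq          0.05208       2.704      0.7934       1.358
  solve Keq expr → x = -0.002988; check Q = 7854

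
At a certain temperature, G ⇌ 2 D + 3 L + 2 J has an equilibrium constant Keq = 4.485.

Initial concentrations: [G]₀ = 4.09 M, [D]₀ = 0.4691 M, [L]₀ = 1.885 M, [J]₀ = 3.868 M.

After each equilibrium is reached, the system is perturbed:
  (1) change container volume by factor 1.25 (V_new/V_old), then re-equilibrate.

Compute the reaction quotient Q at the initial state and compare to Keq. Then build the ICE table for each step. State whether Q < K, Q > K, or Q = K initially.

Q₀ = 5.392 vs Keq = 4.485 ⇒ Q>K, reverse
Step 1:
                   G          D          L          J
  Initial       4.09     0.4691      1.885      3.868
  Change     0.01239   -0.02477   -0.03716   -0.02477
  Equil        4.102     0.4443      1.848      3.843
  solve Keq expr → x = -0.01239; check Q = 4.485
Then change container volume by factor 1.25 (V_new/V_old).
Step 2:
                   G          D          L          J
  Initial      3.282     0.3555      1.478      3.075
  Change    -0.08125     0.1625     0.2437     0.1625
  Equil        3.201      0.518      1.722      3.237
  solve Keq expr → x = 0.08125; check Q = 4.485

Q₀ = 5.392; Q > K (proceeds reverse)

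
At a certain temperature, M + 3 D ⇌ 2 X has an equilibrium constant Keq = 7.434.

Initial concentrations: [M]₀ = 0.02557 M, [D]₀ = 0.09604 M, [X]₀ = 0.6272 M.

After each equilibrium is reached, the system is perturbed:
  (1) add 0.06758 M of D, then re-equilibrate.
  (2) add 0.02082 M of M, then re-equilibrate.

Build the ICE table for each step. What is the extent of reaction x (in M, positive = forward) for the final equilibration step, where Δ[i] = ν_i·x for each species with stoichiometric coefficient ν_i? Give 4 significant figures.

Q₀ = 1.7367e+04 vs Keq = 7.434 ⇒ Q>K, reverse
Step 1:
                   M          D          X
  I          0.02557    0.09604     0.6272
  C           0.1304     0.3913    -0.2609
  E            0.156     0.4873     0.3663
  solve Keq expr → x = -0.1304; check Q = 7.434
Then add 0.06758 M of D.
Step 2:
                   M          D          X
  I            0.156     0.5549     0.3663
  C         -0.01146   -0.03438    0.02292
  E           0.1445     0.5205     0.3893
  solve Keq expr → x = 0.01146; check Q = 7.434
Then add 0.02082 M of M.
Step 3:
                   M          D          X
  I           0.1654     0.5205     0.3893
  C        -0.003983   -0.01195   0.007966
  E           0.1614     0.5086     0.3972
  solve Keq expr → x = 0.003983; check Q = 7.434

x = 0.003983 M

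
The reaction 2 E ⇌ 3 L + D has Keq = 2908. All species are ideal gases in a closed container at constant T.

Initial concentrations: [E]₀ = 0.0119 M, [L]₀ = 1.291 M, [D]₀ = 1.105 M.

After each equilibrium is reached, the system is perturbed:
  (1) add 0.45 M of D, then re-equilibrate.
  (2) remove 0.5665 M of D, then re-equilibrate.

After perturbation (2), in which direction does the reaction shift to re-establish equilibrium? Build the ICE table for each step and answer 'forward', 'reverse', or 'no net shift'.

Direction: forward

Q₀ = 1.6790e+04 vs Keq = 2908 ⇒ Q>K, reverse
Step 1:
                    E           L           D
  Initial      0.0119       1.291       1.105
  Change      0.01581    -0.02371   -0.007905
  Equil       0.02771       1.267       1.097
  solve Keq expr → x = -0.007905; check Q = 2908
Then add 0.45 M of D.
Step 2:
                    E           L           D
  Initial     0.02771       1.267       1.547
  Change     0.004885   -0.007328   -0.002443
  Equil        0.0326        1.26       1.545
  solve Keq expr → x = -0.002443; check Q = 2908
Then remove 0.5665 M of D.
Step 3:
                    E           L           D
  Initial      0.0326        1.26      0.9782
  Change    -0.006321    0.009482    0.003161
  Equil       0.02627       1.269      0.9813
  solve Keq expr → x = 0.003161; check Q = 2908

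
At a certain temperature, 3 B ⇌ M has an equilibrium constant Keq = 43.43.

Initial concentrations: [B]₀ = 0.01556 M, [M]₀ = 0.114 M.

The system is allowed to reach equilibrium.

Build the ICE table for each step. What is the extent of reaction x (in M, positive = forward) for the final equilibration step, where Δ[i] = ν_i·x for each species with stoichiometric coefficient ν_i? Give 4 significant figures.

Q₀ = 3.0260e+04 vs Keq = 43.43 ⇒ Q>K, reverse
Step 1:
                  B         M
  Initial   0.01556     0.114
  Change     0.1063  -0.03543
  Equil      0.1218   0.07857
  solve Keq expr → x = -0.03543; check Q = 43.43

x = -0.03543 M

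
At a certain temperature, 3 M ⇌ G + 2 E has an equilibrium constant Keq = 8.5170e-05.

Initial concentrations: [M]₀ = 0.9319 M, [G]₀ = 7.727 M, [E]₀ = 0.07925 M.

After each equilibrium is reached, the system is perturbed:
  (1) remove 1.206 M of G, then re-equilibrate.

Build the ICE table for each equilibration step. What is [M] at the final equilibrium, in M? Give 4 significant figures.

Q₀ = 0.05997 vs Keq = 8.5170e-05 ⇒ Q>K, reverse
Step 1:
                    M           G           E
  I            0.9319       7.727     0.07925
  C            0.1135    -0.03785    -0.07569
  E             1.045       7.689    0.003558
  solve Keq expr → x = -0.03785; check Q = 8.5170e-05
Then remove 1.206 M of G.
Step 2:
                    M           G           E
  I             1.045       6.483    0.003558
  C       -4.7118e-04  1.5706e-04  3.1412e-04
  E             1.045       6.483    0.003872
  solve Keq expr → x = 1.5706e-04; check Q = 8.5170e-05

[M]_eq = 1.045 M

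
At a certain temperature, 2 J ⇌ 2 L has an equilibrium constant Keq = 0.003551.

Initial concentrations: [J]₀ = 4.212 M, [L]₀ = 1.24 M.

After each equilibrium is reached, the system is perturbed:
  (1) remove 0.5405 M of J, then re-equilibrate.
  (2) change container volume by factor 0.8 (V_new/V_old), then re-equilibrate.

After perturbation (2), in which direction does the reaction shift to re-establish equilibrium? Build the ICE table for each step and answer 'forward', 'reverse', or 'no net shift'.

Direction: no net shift

Q₀ = 0.08667 vs Keq = 0.003551 ⇒ Q>K, reverse
Step 1:
                   J          L
  I            4.212       1.24
  C           0.9334    -0.9334
  E            5.145     0.3066
  solve Keq expr → x = -0.4667; check Q = 0.003551
Then remove 0.5405 M of J.
Step 2:
                   J          L
  I            4.605     0.3066
  C           0.0304    -0.0304
  E            4.635     0.2762
  solve Keq expr → x = -0.0152; check Q = 0.003551
Then change container volume by factor 0.8 (V_new/V_old).
Step 3:
                   J          L
  I            5.794     0.3453
  C                0          0
  E            5.794     0.3453
  solve Keq expr → x = 0; check Q = 0.003551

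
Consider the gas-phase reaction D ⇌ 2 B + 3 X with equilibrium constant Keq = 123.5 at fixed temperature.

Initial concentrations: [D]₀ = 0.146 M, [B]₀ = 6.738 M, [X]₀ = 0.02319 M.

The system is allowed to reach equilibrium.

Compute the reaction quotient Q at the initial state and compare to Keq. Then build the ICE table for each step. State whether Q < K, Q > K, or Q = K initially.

Q₀ = 0.003878; Q < K (proceeds forward)

Q₀ = 0.003878 vs Keq = 123.5 ⇒ Q<K, forward
Step 1:
                   D          B          X
  Initial      0.146      6.738    0.02319
  Change     -0.1225     0.2449     0.3674
  Equil      0.02353      6.983     0.3906
  solve Keq expr → x = 0.1225; check Q = 123.5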